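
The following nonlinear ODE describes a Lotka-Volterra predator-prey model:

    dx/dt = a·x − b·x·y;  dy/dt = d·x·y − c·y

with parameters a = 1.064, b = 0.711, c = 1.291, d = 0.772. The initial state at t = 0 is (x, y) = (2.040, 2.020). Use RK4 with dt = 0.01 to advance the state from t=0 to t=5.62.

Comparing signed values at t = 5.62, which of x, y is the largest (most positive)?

t=0.000: state=(2.040, 2.020)
step 1 (dt=0.01): k1=(-0.759, 0.573), k2=(-0.762, 0.568), k3=(-0.762, 0.568), k4=(-0.765, 0.563); state += dt/6·(k1+2k2+2k3+k4)
t=0.010: state=(2.032, 2.026)
t=0.020: state=(2.025, 2.031)
t=0.030: state=(2.017, 2.037)
continuing one RK4 step at a time; state shown every 20 steps (Δt=0.2):
t=0.200: state=(1.880, 2.112)
t=0.400: state=(1.716, 2.154)
t=0.600: state=(1.564, 2.142)
t=0.800: state=(1.432, 2.085)
t=1.000: state=(1.325, 1.992)
t=1.200: state=(1.245, 1.875)
t=1.400: state=(1.190, 1.748)
t=1.600: state=(1.159, 1.618)
t=1.800: state=(1.150, 1.493)
t=2.000: state=(1.160, 1.378)
t=2.200: state=(1.188, 1.276)
t=2.400: state=(1.234, 1.188)
t=2.600: state=(1.296, 1.115)
t=2.800: state=(1.374, 1.059)
t=3.000: state=(1.467, 1.018)
t=3.200: state=(1.573, 0.994)
t=3.400: state=(1.691, 0.988)
t=3.600: state=(1.817, 1.000)
t=3.800: state=(1.945, 1.033)
t=4.000: state=(2.070, 1.088)
t=4.200: state=(2.182, 1.167)
t=4.400: state=(2.271, 1.272)
t=4.600: state=(2.323, 1.402)
t=4.800: state=(2.330, 1.552)
t=5.000: state=(2.286, 1.713)
t=5.200: state=(2.191, 1.871)
t=5.400: state=(2.057, 2.007)
t=5.600: state=(1.899, 2.104)
t=5.620: state=(1.882, 2.111)
compare at T: x=1.882, y=2.111

largest component: y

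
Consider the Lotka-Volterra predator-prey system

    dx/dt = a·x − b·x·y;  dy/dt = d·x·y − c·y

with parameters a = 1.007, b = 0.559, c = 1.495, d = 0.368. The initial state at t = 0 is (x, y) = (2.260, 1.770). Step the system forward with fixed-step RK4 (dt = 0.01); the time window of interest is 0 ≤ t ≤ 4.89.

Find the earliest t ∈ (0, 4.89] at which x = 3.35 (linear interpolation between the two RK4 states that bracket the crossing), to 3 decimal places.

t=0.000: state=(2.260, 1.770)
step 1 (dt=0.01): k1=(0.040, -1.174), k2=(0.047, -1.170), k3=(0.047, -1.170), k4=(0.055, -1.166); state += dt/6·(k1+2k2+2k3+k4)
t=0.010: state=(2.260, 1.758)
t=0.020: state=(2.261, 1.747)
t=0.030: state=(2.262, 1.735)
continuing one RK4 step at a time; state shown every 20 steps (Δt=0.2):
t=0.200: state=(2.297, 1.552)
t=0.400: state=(2.387, 1.367)
t=0.600: state=(2.528, 1.214)
t=0.800: state=(2.719, 1.092)
t=1.000: state=(2.960, 0.997)
t=1.200: state=(3.251, 0.929)
t=1.260: state=(3.349, 0.914)
next step: t=1.270: state=(3.365, 0.911) — x has crossed 3.35
linear interpolation between t=1.260 (3.34858) and t=1.270 (3.36526) → t≈1.261

t = 1.261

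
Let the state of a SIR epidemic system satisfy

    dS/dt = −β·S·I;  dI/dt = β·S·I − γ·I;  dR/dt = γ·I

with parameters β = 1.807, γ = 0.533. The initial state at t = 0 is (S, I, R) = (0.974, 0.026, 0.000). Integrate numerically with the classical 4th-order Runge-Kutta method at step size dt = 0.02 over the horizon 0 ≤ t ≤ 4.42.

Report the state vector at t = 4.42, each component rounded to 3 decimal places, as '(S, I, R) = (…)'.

t=0.000: state=(0.974, 0.026, 0.000)
step 1 (dt=0.02): k1=(-0.046, 0.032, 0.014), k2=(-0.046, 0.032, 0.014), k3=(-0.046, 0.032, 0.014), k4=(-0.047, 0.033, 0.014); state += dt/6·(k1+2k2+2k3+k4)
t=0.020: state=(0.973, 0.027, 0.000)
t=0.040: state=(0.972, 0.027, 0.001)
t=0.060: state=(0.971, 0.028, 0.001)
continuing one RK4 step at a time; state shown every 10 steps (Δt=0.2):
t=0.200: state=(0.964, 0.033, 0.003)
t=0.400: state=(0.951, 0.042, 0.007)
t=0.600: state=(0.935, 0.053, 0.012)
t=0.800: state=(0.915, 0.067, 0.019)
t=1.000: state=(0.890, 0.083, 0.027)
t=1.200: state=(0.861, 0.103, 0.036)
t=1.400: state=(0.826, 0.125, 0.049)
t=1.600: state=(0.786, 0.151, 0.063)
t=1.800: state=(0.741, 0.179, 0.081)
t=2.000: state=(0.691, 0.208, 0.101)
t=2.200: state=(0.637, 0.238, 0.125)
t=2.400: state=(0.582, 0.266, 0.152)
t=2.600: state=(0.526, 0.292, 0.182)
t=2.800: state=(0.471, 0.315, 0.214)
t=3.000: state=(0.419, 0.332, 0.249)
t=3.200: state=(0.371, 0.344, 0.285)
t=3.400: state=(0.327, 0.351, 0.322)
t=3.600: state=(0.288, 0.353, 0.360)
t=3.800: state=(0.254, 0.349, 0.397)
t=4.000: state=(0.224, 0.342, 0.434)
t=4.200: state=(0.198, 0.332, 0.470)
t=4.400: state=(0.176, 0.319, 0.505)
t=4.420: state=(0.174, 0.318, 0.508)

(S, I, R) = (0.174, 0.318, 0.508)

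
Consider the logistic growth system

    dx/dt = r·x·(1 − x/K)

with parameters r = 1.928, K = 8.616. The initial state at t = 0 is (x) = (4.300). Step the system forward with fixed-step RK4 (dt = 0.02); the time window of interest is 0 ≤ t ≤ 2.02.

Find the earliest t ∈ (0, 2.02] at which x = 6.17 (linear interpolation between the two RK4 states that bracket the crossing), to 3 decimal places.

t=0.000: state=(4.300)
step 1 (dt=0.02): k1=(4.153), k2=(4.153), k3=(4.153), k4=(4.152); state += dt/6·(k1+2k2+2k3+k4)
t=0.020: state=(4.383)
t=0.040: state=(4.466)
t=0.060: state=(4.549)
continuing one RK4 step at a time; state shown every 5 steps (Δt=0.1):
t=0.100: state=(4.714)
t=0.200: state=(5.121)
t=0.300: state=(5.513)
t=0.400: state=(5.885)
t=0.480: state=(6.164)
next step: t=0.500: state=(6.231) — x has crossed 6.17
linear interpolation between t=0.480 (6.16383) and t=0.500 (6.23091) → t≈0.482

t = 0.482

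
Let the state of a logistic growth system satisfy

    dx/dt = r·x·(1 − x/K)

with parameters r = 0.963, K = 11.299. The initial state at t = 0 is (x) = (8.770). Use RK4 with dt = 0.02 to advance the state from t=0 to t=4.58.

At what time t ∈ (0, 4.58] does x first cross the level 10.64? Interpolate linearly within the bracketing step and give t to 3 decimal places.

t=0.000: state=(8.770)
step 1 (dt=0.02): k1=(1.890), k2=(1.880), k3=(1.880), k4=(1.870); state += dt/6·(k1+2k2+2k3+k4)
t=0.020: state=(8.808)
t=0.040: state=(8.845)
t=0.060: state=(8.882)
continuing one RK4 step at a time; state shown every 10 steps (Δt=0.2):
t=0.200: state=(9.128)
t=0.400: state=(9.446)
t=0.600: state=(9.725)
t=0.800: state=(9.969)
t=1.000: state=(10.179)
t=1.200: state=(10.358)
t=1.400: state=(10.512)
t=1.580: state=(10.630)
next step: t=1.600: state=(10.642) — x has crossed 10.64
linear interpolation between t=1.580 (10.62962) and t=1.600 (10.64165) → t≈1.597

t = 1.597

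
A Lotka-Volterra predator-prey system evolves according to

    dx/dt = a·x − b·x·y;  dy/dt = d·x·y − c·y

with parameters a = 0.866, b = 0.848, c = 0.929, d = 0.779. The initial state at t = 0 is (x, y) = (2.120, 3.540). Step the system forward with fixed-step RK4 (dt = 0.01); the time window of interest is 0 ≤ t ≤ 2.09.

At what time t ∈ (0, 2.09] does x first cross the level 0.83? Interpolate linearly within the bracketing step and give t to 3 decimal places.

t = 0.402

t=0.000: state=(2.120, 3.540)
step 1 (dt=0.01): k1=(-4.528, 2.558), k2=(-4.503, 2.504), k3=(-4.502, 2.504), k4=(-4.476, 2.451); state += dt/6·(k1+2k2+2k3+k4)
t=0.010: state=(2.075, 3.565)
t=0.020: state=(2.030, 3.589)
t=0.030: state=(1.987, 3.612)
continuing one RK4 step at a time; state shown every 10 steps (Δt=0.1):
t=0.100: state=(1.696, 3.741)
t=0.200: state=(1.341, 3.836)
t=0.300: state=(1.055, 3.836)
t=0.400: state=(0.833, 3.761)
next step: t=0.410: state=(0.814, 3.750) — x has crossed 0.83
linear interpolation between t=0.400 (0.83349) and t=0.410 (0.81439) → t≈0.402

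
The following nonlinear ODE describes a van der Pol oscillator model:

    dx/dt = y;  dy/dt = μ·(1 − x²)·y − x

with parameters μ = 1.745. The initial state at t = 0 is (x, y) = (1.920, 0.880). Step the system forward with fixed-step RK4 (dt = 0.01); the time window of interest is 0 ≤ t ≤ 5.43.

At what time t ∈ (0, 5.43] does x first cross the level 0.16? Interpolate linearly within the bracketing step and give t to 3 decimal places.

t=0.000: state=(1.920, 0.880)
step 1 (dt=0.01): k1=(0.880, -6.045), k2=(0.850, -5.933), k3=(0.850, -5.935), k4=(0.821, -5.822); state += dt/6·(k1+2k2+2k3+k4)
t=0.010: state=(1.929, 0.821)
t=0.020: state=(1.936, 0.764)
t=0.030: state=(1.944, 0.709)
continuing one RK4 step at a time; state shown every 20 steps (Δt=0.2):
t=0.200: state=(2.003, 0.073)
t=0.400: state=(1.983, -0.223)
t=0.600: state=(1.926, -0.333)
t=0.800: state=(1.853, -0.386)
t=1.000: state=(1.772, -0.425)
t=1.200: state=(1.683, -0.463)
t=1.400: state=(1.587, -0.507)
t=1.600: state=(1.480, -0.562)
t=1.800: state=(1.360, -0.635)
t=2.000: state=(1.224, -0.734)
t=2.200: state=(1.064, -0.876)
t=2.400: state=(0.869, -1.091)
t=2.600: state=(0.619, -1.433)
t=2.800: state=(0.281, -1.990)
t=2.850: state=(0.177, -2.173)
next step: t=2.860: state=(0.155, -2.212) — x has crossed 0.16
linear interpolation between t=2.850 (0.17736) and t=2.860 (0.15544) → t≈2.858

t = 2.858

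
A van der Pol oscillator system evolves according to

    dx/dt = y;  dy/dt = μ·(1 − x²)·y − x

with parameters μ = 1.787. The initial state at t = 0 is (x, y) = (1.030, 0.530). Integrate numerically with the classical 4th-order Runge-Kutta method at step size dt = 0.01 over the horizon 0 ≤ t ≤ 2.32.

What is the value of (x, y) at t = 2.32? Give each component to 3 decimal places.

(x, y) = (-1.474, -2.623)

t=0.000: state=(1.030, 0.530)
step 1 (dt=0.01): k1=(0.530, -1.088), k2=(0.525, -1.095), k3=(0.525, -1.095), k4=(0.519, -1.102); state += dt/6·(k1+2k2+2k3+k4)
t=0.010: state=(1.035, 0.519)
t=0.020: state=(1.040, 0.508)
t=0.030: state=(1.045, 0.497)
continuing one RK4 step at a time; state shown every 10 steps (Δt=0.1):
t=0.100: state=(1.077, 0.415)
t=0.200: state=(1.113, 0.293)
t=0.300: state=(1.136, 0.170)
t=0.400: state=(1.147, 0.049)
t=0.500: state=(1.146, -0.065)
t=0.600: state=(1.134, -0.173)
t=0.700: state=(1.112, -0.275)
t=0.800: state=(1.079, -0.373)
t=0.900: state=(1.037, -0.469)
t=1.000: state=(0.985, -0.569)
t=1.100: state=(0.923, -0.674)
t=1.200: state=(0.850, -0.791)
t=1.300: state=(0.765, -0.925)
t=1.400: state=(0.664, -1.084)
t=1.500: state=(0.547, -1.277)
t=1.600: state=(0.407, -1.517)
t=1.700: state=(0.241, -1.815)
t=1.800: state=(0.042, -2.176)
t=1.900: state=(-0.196, -2.590)
t=2.000: state=(-0.476, -2.997)
t=2.100: state=(-0.791, -3.267)
t=2.200: state=(-1.118, -3.218)
t=2.300: state=(-1.420, -2.757)
t=2.320: state=(-1.474, -2.623)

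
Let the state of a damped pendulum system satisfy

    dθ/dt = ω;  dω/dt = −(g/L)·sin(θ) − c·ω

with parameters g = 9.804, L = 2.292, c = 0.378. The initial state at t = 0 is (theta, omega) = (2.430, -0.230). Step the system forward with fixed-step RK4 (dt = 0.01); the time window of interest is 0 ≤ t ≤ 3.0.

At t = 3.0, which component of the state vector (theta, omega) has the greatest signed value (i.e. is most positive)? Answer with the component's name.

t=0.000: state=(2.430, -0.230)
step 1 (dt=0.01): k1=(-0.230, -2.706), k2=(-0.244, -2.705), k3=(-0.244, -2.705), k4=(-0.257, -2.704); state += dt/6·(k1+2k2+2k3+k4)
t=0.010: state=(2.428, -0.257)
t=0.020: state=(2.425, -0.284)
t=0.030: state=(2.422, -0.311)
continuing one RK4 step at a time; state shown every 10 steps (Δt=0.1):
t=0.100: state=(2.393, -0.501)
t=0.200: state=(2.330, -0.777)
t=0.300: state=(2.238, -1.065)
t=0.400: state=(2.116, -1.369)
t=0.500: state=(1.963, -1.692)
t=0.600: state=(1.777, -2.030)
t=0.700: state=(1.557, -2.371)
t=0.800: state=(1.303, -2.698)
t=0.900: state=(1.019, -2.982)
t=1.000: state=(0.710, -3.190)
t=1.100: state=(0.385, -3.289)
t=1.200: state=(0.056, -3.257)
t=1.300: state=(-0.262, -3.093)
t=1.400: state=(-0.558, -2.810)
t=1.500: state=(-0.821, -2.438)
t=1.600: state=(-1.044, -2.010)
t=1.700: state=(-1.222, -1.555)
t=1.800: state=(-1.355, -1.094)
t=1.900: state=(-1.441, -0.640)
t=2.000: state=(-1.483, -0.198)
t=2.100: state=(-1.482, 0.227)
t=2.200: state=(-1.438, 0.636)
t=2.300: state=(-1.355, 1.026)
t=2.400: state=(-1.234, 1.392)
t=2.500: state=(-1.078, 1.724)
t=2.600: state=(-0.891, 2.010)
t=2.700: state=(-0.678, 2.232)
t=2.800: state=(-0.447, 2.372)
t=2.900: state=(-0.207, 2.419)
t=3.000: state=(0.033, 2.365)
compare at T: theta=0.033, omega=2.365

largest component: omega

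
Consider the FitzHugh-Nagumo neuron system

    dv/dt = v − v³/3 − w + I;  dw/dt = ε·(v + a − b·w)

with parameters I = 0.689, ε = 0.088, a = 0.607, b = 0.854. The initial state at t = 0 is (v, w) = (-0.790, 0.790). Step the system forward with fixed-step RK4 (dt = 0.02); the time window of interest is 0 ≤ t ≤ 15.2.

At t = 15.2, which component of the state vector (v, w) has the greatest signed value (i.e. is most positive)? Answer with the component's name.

largest component: v

t=0.000: state=(-0.790, 0.790)
step 1 (dt=0.02): k1=(-0.727, -0.075), k2=(-0.729, -0.076), k3=(-0.729, -0.076), k4=(-0.730, -0.077); state += dt/6·(k1+2k2+2k3+k4)
t=0.020: state=(-0.805, 0.788)
t=0.040: state=(-0.819, 0.787)
t=0.060: state=(-0.834, 0.785)
continuing one RK4 step at a time; state shown every 25 steps (Δt=0.5):
t=0.500: state=(-1.157, 0.745)
t=1.000: state=(-1.446, 0.687)
t=1.500: state=(-1.595, 0.622)
t=2.000: state=(-1.642, 0.555)
t=2.500: state=(-1.640, 0.490)
t=3.000: state=(-1.618, 0.427)
t=3.500: state=(-1.587, 0.369)
t=4.000: state=(-1.553, 0.313)
t=4.500: state=(-1.517, 0.262)
t=5.000: state=(-1.479, 0.214)
t=5.500: state=(-1.441, 0.169)
t=6.000: state=(-1.403, 0.127)
t=6.500: state=(-1.363, 0.089)
t=7.000: state=(-1.322, 0.054)
t=7.500: state=(-1.280, 0.022)
t=8.000: state=(-1.236, -0.007)
t=8.500: state=(-1.191, -0.033)
t=9.000: state=(-1.142, -0.056)
t=9.500: state=(-1.091, -0.076)
t=10.000: state=(-1.036, -0.092)
t=10.500: state=(-0.974, -0.106)
t=11.000: state=(-0.906, -0.117)
t=11.500: state=(-0.825, -0.124)
t=12.000: state=(-0.729, -0.126)
t=12.500: state=(-0.605, -0.124)
t=13.000: state=(-0.439, -0.116)
t=13.500: state=(-0.196, -0.100)
t=14.000: state=(0.181, -0.071)
t=14.500: state=(0.753, -0.023)
t=15.000: state=(1.402, 0.051)
t=15.200: state=(1.599, 0.088)
compare at T: v=1.599, w=0.088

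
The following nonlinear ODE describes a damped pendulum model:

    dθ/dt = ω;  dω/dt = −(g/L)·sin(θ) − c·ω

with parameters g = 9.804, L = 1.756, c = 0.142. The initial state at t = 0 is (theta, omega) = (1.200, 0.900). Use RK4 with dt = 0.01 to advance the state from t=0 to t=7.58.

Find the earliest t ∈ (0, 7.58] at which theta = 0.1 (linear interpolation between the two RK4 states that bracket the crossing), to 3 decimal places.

t = 0.885

t=0.000: state=(1.200, 0.900)
step 1 (dt=0.01): k1=(0.900, -5.332), k2=(0.873, -5.337), k3=(0.873, -5.337), k4=(0.847, -5.341); state += dt/6·(k1+2k2+2k3+k4)
t=0.010: state=(1.209, 0.847)
t=0.020: state=(1.217, 0.793)
t=0.030: state=(1.225, 0.740)
continuing one RK4 step at a time; state shown every 25 steps (Δt=0.25):
t=0.250: state=(1.258, -0.435)
t=0.500: state=(0.991, -1.668)
t=0.750: state=(0.455, -2.522)
t=0.880: state=(0.114, -2.677)
next step: t=0.890: state=(0.087, -2.679) — theta has crossed 0.1
linear interpolation between t=0.880 (0.11416) and t=0.890 (0.08737) → t≈0.885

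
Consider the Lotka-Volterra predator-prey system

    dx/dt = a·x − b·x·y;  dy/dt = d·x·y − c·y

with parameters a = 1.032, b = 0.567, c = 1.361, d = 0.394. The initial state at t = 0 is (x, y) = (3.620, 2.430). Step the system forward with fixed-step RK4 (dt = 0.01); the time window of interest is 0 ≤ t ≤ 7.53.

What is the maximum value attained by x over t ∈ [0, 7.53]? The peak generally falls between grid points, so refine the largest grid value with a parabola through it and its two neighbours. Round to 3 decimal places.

max x = 4.467

t=0.000: state=(3.620, 2.430)
step 1 (dt=0.01): k1=(-1.252, 0.159), k2=(-1.251, 0.153), k3=(-1.251, 0.153), k4=(-1.251, 0.147); state += dt/6·(k1+2k2+2k3+k4)
t=0.010: state=(3.607, 2.432)
t=0.020: state=(3.595, 2.433)
t=0.030: state=(3.583, 2.434)
continuing one RK4 step at a time; state shown every 25 steps (Δt=0.25):
t=0.250: state=(3.317, 2.433)
t=0.500: state=(3.053, 2.368)
t=0.750: state=(2.846, 2.252)
t=1.000: state=(2.705, 2.105)
t=1.250: state=(2.627, 1.947)
t=1.500: state=(2.609, 1.792)
t=1.750: state=(2.646, 1.651)
t=2.000: state=(2.734, 1.531)
t=2.250: state=(2.869, 1.435)
t=2.500: state=(3.046, 1.366)
t=2.750: state=(3.259, 1.325)
t=3.000: state=(3.499, 1.315)
t=3.250: state=(3.754, 1.338)
t=3.500: state=(4.005, 1.395)
t=3.750: state=(4.227, 1.490)
t=4.000: state=(4.390, 1.622)
t=4.250: state=(4.465, 1.786)
t=4.500: state=(4.428, 1.972)
t=4.750: state=(4.277, 2.156)
t=5.000: state=(4.032, 2.311)
t=5.250: state=(3.731, 2.411)
t=5.500: state=(3.421, 2.440)
t=5.750: state=(3.140, 2.398)
t=6.000: state=(2.912, 2.298)
t=6.250: state=(2.747, 2.160)
t=6.500: state=(2.647, 2.003)
t=6.750: state=(2.609, 1.846)
t=7.000: state=(2.627, 1.699)
t=7.250: state=(2.697, 1.571)
t=7.500: state=(2.816, 1.466)
t=7.530: state=(2.833, 1.455)
largest grid value and its neighbours: x(4.290)=4.46682, x(4.300)=4.46686, x(4.310)=4.46671
parabola through these three points peaks at t≈4.297 with x≈4.46687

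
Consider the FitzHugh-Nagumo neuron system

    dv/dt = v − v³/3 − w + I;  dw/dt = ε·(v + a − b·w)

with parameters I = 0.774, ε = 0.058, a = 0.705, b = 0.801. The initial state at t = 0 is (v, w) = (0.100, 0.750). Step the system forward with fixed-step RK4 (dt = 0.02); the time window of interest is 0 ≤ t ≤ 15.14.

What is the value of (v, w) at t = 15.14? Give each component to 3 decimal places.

(v, w) = (0.869, 1.574)

t=0.000: state=(0.100, 0.750)
step 1 (dt=0.02): k1=(0.124, 0.012), k2=(0.125, 0.012), k3=(0.125, 0.012), k4=(0.126, 0.012); state += dt/6·(k1+2k2+2k3+k4)
t=0.020: state=(0.102, 0.750)
t=0.040: state=(0.105, 0.750)
t=0.060: state=(0.108, 0.751)
continuing one RK4 step at a time; state shown every 25 steps (Δt=0.5):
t=0.500: state=(0.178, 0.757)
t=1.000: state=(0.299, 0.766)
t=1.500: state=(0.482, 0.780)
t=2.000: state=(0.738, 0.800)
t=2.500: state=(1.042, 0.827)
t=3.000: state=(1.318, 0.862)
t=3.500: state=(1.497, 0.903)
t=4.000: state=(1.579, 0.947)
t=4.500: state=(1.603, 0.991)
t=5.000: state=(1.599, 1.035)
t=5.500: state=(1.582, 1.077)
t=6.000: state=(1.560, 1.117)
t=6.500: state=(1.535, 1.156)
t=7.000: state=(1.508, 1.193)
t=7.500: state=(1.480, 1.229)
t=8.000: state=(1.452, 1.263)
t=8.500: state=(1.423, 1.295)
t=9.000: state=(1.393, 1.326)
t=9.500: state=(1.362, 1.356)
t=10.000: state=(1.331, 1.383)
t=10.500: state=(1.298, 1.409)
t=11.000: state=(1.264, 1.434)
t=11.500: state=(1.229, 1.457)
t=12.000: state=(1.192, 1.478)
t=12.500: state=(1.152, 1.498)
t=13.000: state=(1.109, 1.516)
t=13.500: state=(1.063, 1.533)
t=14.000: state=(1.013, 1.548)
t=14.500: state=(0.955, 1.561)
t=15.000: state=(0.890, 1.572)
t=15.140: state=(0.869, 1.574)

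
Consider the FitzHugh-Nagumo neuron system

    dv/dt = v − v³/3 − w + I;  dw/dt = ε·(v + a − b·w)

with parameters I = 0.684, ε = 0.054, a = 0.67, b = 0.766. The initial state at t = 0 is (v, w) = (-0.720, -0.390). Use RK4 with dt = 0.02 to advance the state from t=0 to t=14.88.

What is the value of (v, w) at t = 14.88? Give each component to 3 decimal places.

t=0.000: state=(-0.720, -0.390)
step 1 (dt=0.02): k1=(0.478, 0.013), k2=(0.481, 0.014), k3=(0.481, 0.014), k4=(0.483, 0.014); state += dt/6·(k1+2k2+2k3+k4)
t=0.020: state=(-0.710, -0.390)
t=0.040: state=(-0.701, -0.389)
t=0.060: state=(-0.691, -0.389)
continuing one RK4 step at a time; state shown every 25 steps (Δt=0.5):
t=0.500: state=(-0.444, -0.380)
t=1.000: state=(-0.040, -0.361)
t=1.500: state=(0.595, -0.329)
t=2.000: state=(1.396, -0.278)
t=2.500: state=(1.890, -0.209)
t=3.000: state=(2.021, -0.134)
t=3.500: state=(2.031, -0.059)
t=4.000: state=(2.015, 0.014)
t=4.500: state=(1.993, 0.085)
t=5.000: state=(1.969, 0.154)
t=5.500: state=(1.946, 0.221)
t=6.000: state=(1.922, 0.286)
t=6.500: state=(1.898, 0.350)
t=7.000: state=(1.875, 0.411)
t=7.500: state=(1.851, 0.470)
t=8.000: state=(1.827, 0.527)
t=8.500: state=(1.802, 0.583)
t=9.000: state=(1.778, 0.637)
t=9.500: state=(1.754, 0.689)
t=10.000: state=(1.729, 0.739)
t=10.500: state=(1.704, 0.788)
t=11.000: state=(1.679, 0.835)
t=11.500: state=(1.654, 0.880)
t=12.000: state=(1.629, 0.924)
t=12.500: state=(1.603, 0.966)
t=13.000: state=(1.577, 1.007)
t=13.500: state=(1.550, 1.046)
t=14.000: state=(1.523, 1.083)
t=14.500: state=(1.496, 1.119)
t=14.880: state=(1.475, 1.146)

(v, w) = (1.475, 1.146)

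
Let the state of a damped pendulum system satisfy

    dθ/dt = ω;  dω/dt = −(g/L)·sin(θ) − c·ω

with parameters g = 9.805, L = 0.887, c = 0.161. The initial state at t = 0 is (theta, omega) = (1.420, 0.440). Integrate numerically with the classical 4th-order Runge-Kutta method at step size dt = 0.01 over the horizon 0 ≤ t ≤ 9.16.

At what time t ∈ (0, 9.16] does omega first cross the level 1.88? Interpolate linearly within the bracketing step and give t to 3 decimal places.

t=0.000: state=(1.420, 0.440)
step 1 (dt=0.01): k1=(0.440, -11.000), k2=(0.385, -10.994), k3=(0.385, -10.994), k4=(0.330, -10.988); state += dt/6·(k1+2k2+2k3+k4)
t=0.010: state=(1.424, 0.330)
t=0.020: state=(1.427, 0.220)
t=0.030: state=(1.428, 0.111)
continuing one RK4 step at a time; state shown every 50 steps (Δt=0.5):
t=0.500: state=(0.374, -4.056)
t=1.000: state=(-1.234, -1.166)
t=1.290: state=(-1.127, 1.860)
next step: t=1.300: state=(-1.108, 1.956) — omega has crossed 1.88
linear interpolation between t=1.290 (1.86004) and t=1.300 (1.95637) → t≈1.292

t = 1.292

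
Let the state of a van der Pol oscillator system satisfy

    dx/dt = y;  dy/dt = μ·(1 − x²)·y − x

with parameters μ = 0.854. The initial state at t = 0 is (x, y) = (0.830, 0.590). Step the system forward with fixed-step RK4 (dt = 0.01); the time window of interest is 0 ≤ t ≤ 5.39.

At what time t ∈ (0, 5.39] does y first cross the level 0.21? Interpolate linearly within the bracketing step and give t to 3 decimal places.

t=0.000: state=(0.830, 0.590)
step 1 (dt=0.01): k1=(0.590, -0.673), k2=(0.587, -0.680), k3=(0.587, -0.680), k4=(0.583, -0.686); state += dt/6·(k1+2k2+2k3+k4)
t=0.010: state=(0.836, 0.583)
t=0.020: state=(0.842, 0.576)
t=0.030: state=(0.847, 0.569)
continuing one RK4 step at a time; state shown every 20 steps (Δt=0.2):
t=0.200: state=(0.933, 0.433)
t=0.400: state=(1.001, 0.242)
t=0.430: state=(1.008, 0.212)
next step: t=0.440: state=(1.010, 0.202) — y has crossed 0.21
linear interpolation between t=0.430 (0.21226) and t=0.440 (0.20214) → t≈0.432

t = 0.432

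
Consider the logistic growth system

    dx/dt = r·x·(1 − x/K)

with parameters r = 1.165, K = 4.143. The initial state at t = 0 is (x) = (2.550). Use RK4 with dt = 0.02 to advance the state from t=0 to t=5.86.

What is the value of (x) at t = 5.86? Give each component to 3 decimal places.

(x) = (4.140)

t=0.000: state=(2.550)
step 1 (dt=0.02): k1=(1.142), k2=(1.139), k3=(1.139), k4=(1.136); state += dt/6·(k1+2k2+2k3+k4)
t=0.020: state=(2.573)
t=0.040: state=(2.595)
t=0.060: state=(2.618)
continuing one RK4 step at a time; state shown every 10 steps (Δt=0.2):
t=0.200: state=(2.771)
t=0.400: state=(2.976)
t=0.600: state=(3.161)
t=0.800: state=(3.325)
t=1.000: state=(3.467)
t=1.200: state=(3.589)
t=1.400: state=(3.692)
t=1.600: state=(3.777)
t=1.800: state=(3.848)
t=2.000: state=(3.906)
t=2.200: state=(3.953)
t=2.400: state=(3.991)
t=2.600: state=(4.021)
t=2.800: state=(4.046)
t=3.000: state=(4.066)
t=3.200: state=(4.082)
t=3.400: state=(4.094)
t=3.600: state=(4.104)
t=3.800: state=(4.112)
t=4.000: state=(4.119)
t=4.200: state=(4.124)
t=4.400: state=(4.128)
t=4.600: state=(4.131)
t=4.800: state=(4.133)
t=5.000: state=(4.135)
t=5.200: state=(4.137)
t=5.400: state=(4.138)
t=5.600: state=(4.139)
t=5.800: state=(4.140)
t=5.860: state=(4.140)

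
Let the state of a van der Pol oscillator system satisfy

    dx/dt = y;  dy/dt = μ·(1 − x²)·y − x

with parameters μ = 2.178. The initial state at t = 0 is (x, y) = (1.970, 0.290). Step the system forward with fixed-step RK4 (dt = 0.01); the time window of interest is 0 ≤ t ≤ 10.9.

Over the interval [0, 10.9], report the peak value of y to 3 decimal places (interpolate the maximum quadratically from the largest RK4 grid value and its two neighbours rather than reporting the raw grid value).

max y = 4.035

t=0.000: state=(1.970, 0.290)
step 1 (dt=0.01): k1=(0.290, -3.790), k2=(0.271, -3.676), k3=(0.272, -3.679), k4=(0.253, -3.567); state += dt/6·(k1+2k2+2k3+k4)
t=0.010: state=(1.973, 0.253)
t=0.020: state=(1.975, 0.219)
t=0.030: state=(1.977, 0.186)
continuing one RK4 step at a time; state shown every 50 steps (Δt=0.5):
t=0.500: state=(1.904, -0.295)
t=1.000: state=(1.738, -0.366)
t=1.500: state=(1.536, -0.447)
t=2.000: state=(1.279, -0.601)
t=2.500: state=(0.898, -0.990)
t=3.000: state=(0.126, -2.432)
t=3.500: state=(-1.600, -2.869)
t=4.000: state=(-2.013, 0.145)
t=4.500: state=(-1.881, 0.319)
t=5.000: state=(-1.707, 0.377)
t=5.500: state=(-1.499, 0.466)
t=6.000: state=(-1.228, 0.641)
t=6.500: state=(-0.812, 1.110)
t=7.000: state=(0.092, 2.907)
t=7.500: state=(1.796, 1.923)
t=8.000: state=(1.998, -0.212)
t=8.500: state=(1.854, -0.328)
t=9.000: state=(1.676, -0.389)
t=9.500: state=(1.460, -0.486)
t=10.000: state=(1.174, -0.687)
t=10.500: state=(0.715, -1.261)
t=10.900: state=(-0.041, -2.797)
largest grid value and its neighbours: y(7.230)=4.03308, y(7.240)=4.03495, y(7.250)=4.02965
parabola through these three points peaks at t≈7.238 with y≈4.03515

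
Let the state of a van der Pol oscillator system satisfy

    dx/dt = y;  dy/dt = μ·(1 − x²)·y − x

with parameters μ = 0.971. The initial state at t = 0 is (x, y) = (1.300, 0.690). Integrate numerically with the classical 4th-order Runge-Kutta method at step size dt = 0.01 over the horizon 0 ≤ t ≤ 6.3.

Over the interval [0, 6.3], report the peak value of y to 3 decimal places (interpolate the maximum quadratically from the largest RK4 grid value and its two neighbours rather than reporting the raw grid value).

t=0.000: state=(1.300, 0.690)
step 1 (dt=0.01): k1=(0.690, -1.762), k2=(0.681, -1.766), k3=(0.681, -1.766), k4=(0.672, -1.769); state += dt/6·(k1+2k2+2k3+k4)
t=0.010: state=(1.307, 0.672)
t=0.020: state=(1.313, 0.655)
t=0.030: state=(1.320, 0.637)
continuing one RK4 step at a time; state shown every 25 steps (Δt=0.25):
t=0.250: state=(1.417, 0.252)
t=0.500: state=(1.432, -0.121)
t=0.750: state=(1.364, -0.409)
t=1.000: state=(1.231, -0.646)
t=1.250: state=(1.041, -0.877)
t=1.500: state=(0.790, -1.146)
t=1.750: state=(0.461, -1.495)
t=2.000: state=(0.033, -1.943)
t=2.250: state=(-0.509, -2.370)
t=2.500: state=(-1.115, -2.350)
t=2.750: state=(-1.617, -1.571)
t=3.000: state=(-1.884, -0.593)
t=3.250: state=(-1.944, 0.045)
t=3.500: state=(-1.887, 0.377)
t=3.750: state=(-1.767, 0.564)
t=4.000: state=(-1.609, 0.701)
t=4.250: state=(-1.417, 0.839)
t=4.500: state=(-1.186, 1.010)
t=4.750: state=(-0.906, 1.245)
t=5.000: state=(-0.555, 1.584)
t=5.250: state=(-0.103, 2.053)
t=5.500: state=(0.474, 2.535)
t=5.750: state=(1.125, 2.541)
t=6.000: state=(1.667, 1.675)
t=6.250: state=(1.946, 0.603)
t=6.300: state=(1.972, 0.433)
largest grid value and its neighbours: y(5.620)=2.63976, y(5.630)=2.64106, y(5.640)=2.64099
parabola through these three points peaks at t≈5.635 with y≈2.64120

max y = 2.641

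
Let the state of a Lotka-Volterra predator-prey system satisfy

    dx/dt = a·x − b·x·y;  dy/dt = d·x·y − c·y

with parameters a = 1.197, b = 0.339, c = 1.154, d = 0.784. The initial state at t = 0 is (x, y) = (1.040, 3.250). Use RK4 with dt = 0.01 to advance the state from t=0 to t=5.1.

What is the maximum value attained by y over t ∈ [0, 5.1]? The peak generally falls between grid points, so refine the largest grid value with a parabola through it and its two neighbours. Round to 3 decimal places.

t=0.000: state=(1.040, 3.250)
step 1 (dt=0.01): k1=(0.099, -1.101), k2=(0.101, -1.097), k3=(0.101, -1.097), k4=(0.103, -1.094); state += dt/6·(k1+2k2+2k3+k4)
t=0.010: state=(1.041, 3.239)
t=0.020: state=(1.042, 3.228)
t=0.030: state=(1.043, 3.217)
continuing one RK4 step at a time; state shown every 20 steps (Δt=0.2):
t=0.200: state=(1.068, 3.043)
t=0.400: state=(1.110, 2.865)
t=0.600: state=(1.168, 2.719)
t=0.800: state=(1.239, 2.606)
t=1.000: state=(1.323, 2.529)
t=1.200: state=(1.418, 2.489)
t=1.400: state=(1.522, 2.488)
t=1.600: state=(1.632, 2.529)
t=1.800: state=(1.742, 2.615)
t=2.000: state=(1.845, 2.751)
t=2.200: state=(1.934, 2.938)
t=2.400: state=(1.998, 3.176)
t=2.600: state=(2.027, 3.458)
t=2.800: state=(2.016, 3.772)
t=3.000: state=(1.962, 4.092)
t=3.200: state=(1.869, 4.389)
t=3.400: state=(1.749, 4.628)
t=3.600: state=(1.614, 4.783)
t=3.800: state=(1.479, 4.839)
t=4.000: state=(1.355, 4.796)
t=4.200: state=(1.248, 4.668)
t=4.400: state=(1.163, 4.476)
t=4.600: state=(1.099, 4.242)
t=4.800: state=(1.056, 3.986)
t=5.000: state=(1.033, 3.727)
t=5.100: state=(1.029, 3.600)
largest grid value and its neighbours: y(3.800)=4.83899, y(3.810)=4.83913, y(3.820)=4.83901
parabola through these three points peaks at t≈3.810 with y≈4.83913

max y = 4.839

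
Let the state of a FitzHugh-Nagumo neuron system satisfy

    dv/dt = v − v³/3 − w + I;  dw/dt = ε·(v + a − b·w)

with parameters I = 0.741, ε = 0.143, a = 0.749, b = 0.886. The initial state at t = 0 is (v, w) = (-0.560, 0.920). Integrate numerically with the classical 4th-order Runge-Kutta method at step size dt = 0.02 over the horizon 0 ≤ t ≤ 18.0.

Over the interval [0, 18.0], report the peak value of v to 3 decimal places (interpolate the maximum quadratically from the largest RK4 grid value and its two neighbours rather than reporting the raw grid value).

t=0.000: state=(-0.560, 0.920)
step 1 (dt=0.02): k1=(-0.680, -0.090), k2=(-0.684, -0.090), k3=(-0.684, -0.090), k4=(-0.688, -0.091); state += dt/6·(k1+2k2+2k3+k4)
t=0.020: state=(-0.574, 0.918)
t=0.040: state=(-0.588, 0.916)
t=0.060: state=(-0.601, 0.914)
continuing one RK4 step at a time; state shown every 50 steps (Δt=1):
t=1.000: state=(-1.297, 0.785)
t=2.000: state=(-1.608, 0.590)
t=3.000: state=(-1.584, 0.405)
t=4.000: state=(-1.490, 0.250)
t=5.000: state=(-1.383, 0.128)
t=6.000: state=(-1.269, 0.036)
t=7.000: state=(-1.147, -0.030)
t=8.000: state=(-1.012, -0.071)
t=9.000: state=(-0.850, -0.087)
t=10.000: state=(-0.630, -0.076)
t=11.000: state=(-0.259, -0.028)
t=12.000: state=(0.542, 0.089)
t=13.000: state=(1.617, 0.332)
t=14.000: state=(1.805, 0.630)
t=15.000: state=(1.713, 0.892)
t=16.000: state=(1.594, 1.109)
t=17.000: state=(1.468, 1.283)
t=18.000: state=(1.336, 1.419)
largest grid value and its neighbours: v(13.800)=1.80916, v(13.820)=1.80919, v(13.840)=1.80910
parabola through these three points peaks at t≈13.815 with v≈1.80919

max v = 1.809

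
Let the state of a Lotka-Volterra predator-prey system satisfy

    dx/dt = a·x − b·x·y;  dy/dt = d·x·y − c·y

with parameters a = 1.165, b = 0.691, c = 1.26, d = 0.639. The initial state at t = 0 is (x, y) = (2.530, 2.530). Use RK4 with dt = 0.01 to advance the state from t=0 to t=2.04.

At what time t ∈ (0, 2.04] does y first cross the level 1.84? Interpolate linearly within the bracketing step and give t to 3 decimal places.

t = 1.515

t=0.000: state=(2.530, 2.530)
step 1 (dt=0.01): k1=(-1.476, 0.902), k2=(-1.479, 0.892), k3=(-1.479, 0.892), k4=(-1.482, 0.882); state += dt/6·(k1+2k2+2k3+k4)
t=0.010: state=(2.515, 2.539)
t=0.020: state=(2.500, 2.548)
t=0.030: state=(2.485, 2.556)
continuing one RK4 step at a time; state shown every 10 steps (Δt=0.1):
t=0.100: state=(2.380, 2.609)
t=0.200: state=(2.228, 2.665)
t=0.300: state=(2.080, 2.696)
t=0.400: state=(1.939, 2.703)
t=0.500: state=(1.808, 2.686)
t=0.600: state=(1.689, 2.647)
t=0.700: state=(1.584, 2.591)
t=0.800: state=(1.491, 2.520)
t=0.900: state=(1.412, 2.438)
t=1.000: state=(1.344, 2.347)
t=1.100: state=(1.289, 2.250)
t=1.200: state=(1.244, 2.151)
t=1.300: state=(1.208, 2.051)
t=1.400: state=(1.182, 1.951)
t=1.500: state=(1.165, 1.854)
t=1.510: state=(1.164, 1.845)
next step: t=1.520: state=(1.162, 1.835) — y has crossed 1.84
linear interpolation between t=1.510 (1.84472) and t=1.520 (1.83521) → t≈1.515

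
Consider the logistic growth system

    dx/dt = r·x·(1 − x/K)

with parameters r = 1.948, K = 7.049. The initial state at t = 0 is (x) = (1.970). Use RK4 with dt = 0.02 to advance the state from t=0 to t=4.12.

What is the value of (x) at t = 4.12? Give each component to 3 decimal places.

t=0.000: state=(1.970)
step 1 (dt=0.02): k1=(2.765), k2=(2.789), k3=(2.789), k4=(2.812); state += dt/6·(k1+2k2+2k3+k4)
t=0.020: state=(2.026)
t=0.040: state=(2.082)
t=0.060: state=(2.140)
continuing one RK4 step at a time; state shown every 10 steps (Δt=0.2):
t=0.200: state=(2.567)
t=0.400: state=(3.229)
t=0.600: state=(3.914)
t=0.800: state=(4.569)
t=1.000: state=(5.155)
t=1.200: state=(5.644)
t=1.400: state=(6.032)
t=1.600: state=(6.326)
t=1.800: state=(6.543)
t=2.000: state=(6.698)
t=2.200: state=(6.807)
t=2.400: state=(6.884)
t=2.600: state=(6.936)
t=2.800: state=(6.972)
t=3.000: state=(6.997)
t=3.200: state=(7.014)
t=3.400: state=(7.025)
t=3.600: state=(7.033)
t=3.800: state=(7.038)
t=4.000: state=(7.042)
t=4.120: state=(7.043)

(x) = (7.043)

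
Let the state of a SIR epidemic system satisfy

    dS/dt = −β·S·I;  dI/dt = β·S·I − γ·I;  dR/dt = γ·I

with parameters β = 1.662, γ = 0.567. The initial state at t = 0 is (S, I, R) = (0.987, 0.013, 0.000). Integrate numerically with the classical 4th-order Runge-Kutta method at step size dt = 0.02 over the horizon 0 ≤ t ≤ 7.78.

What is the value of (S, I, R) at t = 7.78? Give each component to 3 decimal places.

(S, I, R) = (0.104, 0.129, 0.767)

t=0.000: state=(0.987, 0.013, 0.000)
step 1 (dt=0.02): k1=(-0.021, 0.014, 0.007), k2=(-0.022, 0.014, 0.007), k3=(-0.022, 0.014, 0.007), k4=(-0.022, 0.014, 0.008); state += dt/6·(k1+2k2+2k3+k4)
t=0.020: state=(0.987, 0.013, 0.000)
t=0.040: state=(0.986, 0.014, 0.000)
t=0.060: state=(0.986, 0.014, 0.000)
continuing one RK4 step at a time; state shown every 25 steps (Δt=0.5):
t=0.500: state=(0.973, 0.022, 0.005)
t=1.000: state=(0.950, 0.037, 0.013)
t=1.500: state=(0.913, 0.061, 0.027)
t=2.000: state=(0.856, 0.095, 0.049)
t=2.500: state=(0.776, 0.142, 0.082)
t=3.000: state=(0.675, 0.195, 0.130)
t=3.500: state=(0.562, 0.246, 0.192)
t=4.000: state=(0.450, 0.282, 0.268)
t=4.500: state=(0.354, 0.296, 0.350)
t=5.000: state=(0.277, 0.289, 0.434)
t=5.500: state=(0.220, 0.268, 0.513)
t=6.000: state=(0.178, 0.238, 0.585)
t=6.500: state=(0.148, 0.205, 0.647)
t=7.000: state=(0.127, 0.173, 0.701)
t=7.500: state=(0.111, 0.144, 0.745)
t=7.780: state=(0.104, 0.129, 0.767)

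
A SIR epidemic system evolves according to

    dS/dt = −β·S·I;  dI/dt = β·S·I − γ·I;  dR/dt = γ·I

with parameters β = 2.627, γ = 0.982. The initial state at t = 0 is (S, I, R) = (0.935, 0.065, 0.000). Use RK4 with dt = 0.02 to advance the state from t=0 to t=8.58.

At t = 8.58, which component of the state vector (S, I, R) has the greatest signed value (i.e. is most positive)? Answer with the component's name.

t=0.000: state=(0.935, 0.065, 0.000)
step 1 (dt=0.02): k1=(-0.160, 0.096, 0.064), k2=(-0.162, 0.097, 0.065), k3=(-0.162, 0.097, 0.065), k4=(-0.164, 0.098, 0.066); state += dt/6·(k1+2k2+2k3+k4)
t=0.020: state=(0.932, 0.067, 0.001)
t=0.040: state=(0.928, 0.069, 0.003)
t=0.060: state=(0.925, 0.071, 0.004)
continuing one RK4 step at a time; state shown every 25 steps (Δt=0.5):
t=0.500: state=(0.827, 0.127, 0.046)
t=1.000: state=(0.663, 0.208, 0.128)
t=1.500: state=(0.482, 0.270, 0.247)
t=2.000: state=(0.334, 0.281, 0.385)
t=2.500: state=(0.235, 0.249, 0.516)
t=3.000: state=(0.175, 0.199, 0.626)
t=3.500: state=(0.139, 0.149, 0.712)
t=4.000: state=(0.118, 0.108, 0.774)
t=4.500: state=(0.105, 0.076, 0.819)
t=5.000: state=(0.096, 0.053, 0.851)
t=5.500: state=(0.091, 0.037, 0.873)
t=6.000: state=(0.087, 0.025, 0.888)
t=6.500: state=(0.085, 0.017, 0.898)
t=7.000: state=(0.083, 0.012, 0.905)
t=7.500: state=(0.082, 0.008, 0.910)
t=8.000: state=(0.081, 0.006, 0.913)
t=8.500: state=(0.081, 0.004, 0.915)
t=8.580: state=(0.081, 0.004, 0.916)
compare at T: S=0.081, I=0.004, R=0.916

largest component: R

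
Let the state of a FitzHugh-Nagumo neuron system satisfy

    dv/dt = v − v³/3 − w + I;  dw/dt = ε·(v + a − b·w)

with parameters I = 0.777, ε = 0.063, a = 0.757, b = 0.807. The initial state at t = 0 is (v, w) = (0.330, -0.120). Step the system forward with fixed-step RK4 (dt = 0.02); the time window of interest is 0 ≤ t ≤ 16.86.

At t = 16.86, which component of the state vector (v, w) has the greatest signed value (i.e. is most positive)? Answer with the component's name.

largest component: w

t=0.000: state=(0.330, -0.120)
step 1 (dt=0.02): k1=(1.215, 0.075), k2=(1.225, 0.075), k3=(1.225, 0.075), k4=(1.235, 0.076); state += dt/6·(k1+2k2+2k3+k4)
t=0.020: state=(0.355, -0.118)
t=0.040: state=(0.379, -0.117)
t=0.060: state=(0.405, -0.115)
continuing one RK4 step at a time; state shown every 50 steps (Δt=1):
t=1.000: state=(1.674, -0.004)
t=2.000: state=(1.980, 0.159)
t=3.000: state=(1.946, 0.319)
t=4.000: state=(1.892, 0.467)
t=5.000: state=(1.836, 0.605)
t=6.000: state=(1.780, 0.733)
t=7.000: state=(1.724, 0.850)
t=8.000: state=(1.666, 0.959)
t=9.000: state=(1.608, 1.058)
t=10.000: state=(1.548, 1.149)
t=11.000: state=(1.486, 1.232)
t=12.000: state=(1.422, 1.307)
t=13.000: state=(1.354, 1.374)
t=14.000: state=(1.281, 1.433)
t=15.000: state=(1.201, 1.485)
t=16.000: state=(1.111, 1.529)
t=16.860: state=(1.019, 1.560)
compare at T: v=1.019, w=1.560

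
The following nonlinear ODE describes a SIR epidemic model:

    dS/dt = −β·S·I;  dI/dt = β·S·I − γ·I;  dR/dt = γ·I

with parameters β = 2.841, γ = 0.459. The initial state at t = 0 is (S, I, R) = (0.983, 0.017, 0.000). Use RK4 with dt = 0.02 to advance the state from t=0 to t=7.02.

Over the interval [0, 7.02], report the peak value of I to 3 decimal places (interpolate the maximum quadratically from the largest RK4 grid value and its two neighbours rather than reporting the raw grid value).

t=0.000: state=(0.983, 0.017, 0.000)
step 1 (dt=0.02): k1=(-0.047, 0.040, 0.008), k2=(-0.049, 0.041, 0.008), k3=(-0.049, 0.041, 0.008), k4=(-0.050, 0.042, 0.008); state += dt/6·(k1+2k2+2k3+k4)
t=0.020: state=(0.982, 0.018, 0.000)
t=0.040: state=(0.981, 0.019, 0.000)
t=0.060: state=(0.980, 0.020, 0.001)
continuing one RK4 step at a time; state shown every 25 steps (Δt=0.5):
t=0.500: state=(0.939, 0.053, 0.007)
t=1.000: state=(0.821, 0.150, 0.029)
t=1.500: state=(0.589, 0.328, 0.083)
t=2.000: state=(0.325, 0.496, 0.179)
t=2.500: state=(0.153, 0.546, 0.301)
t=3.000: state=(0.072, 0.505, 0.423)
t=3.500: state=(0.037, 0.433, 0.531)
t=4.000: state=(0.021, 0.358, 0.621)
t=4.500: state=(0.013, 0.291, 0.695)
t=5.000: state=(0.009, 0.235, 0.756)
t=5.500: state=(0.007, 0.189, 0.804)
t=6.000: state=(0.005, 0.152, 0.843)
t=6.500: state=(0.004, 0.121, 0.874)
t=7.000: state=(0.004, 0.097, 0.899)
t=7.020: state=(0.004, 0.096, 0.900)
largest grid value and its neighbours: I(2.440)=0.54659, I(2.460)=0.54670, I(2.480)=0.54665
parabola through these three points peaks at t≈2.464 with I≈0.54670

max I = 0.547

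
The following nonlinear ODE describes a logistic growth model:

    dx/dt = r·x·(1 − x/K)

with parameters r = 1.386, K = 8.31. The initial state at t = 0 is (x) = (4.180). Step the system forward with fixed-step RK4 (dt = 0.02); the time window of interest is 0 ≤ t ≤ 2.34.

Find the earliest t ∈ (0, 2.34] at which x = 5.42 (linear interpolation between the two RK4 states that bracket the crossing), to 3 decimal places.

t=0.000: state=(4.180)
step 1 (dt=0.02): k1=(2.879), k2=(2.879), k3=(2.879), k4=(2.878); state += dt/6·(k1+2k2+2k3+k4)
t=0.020: state=(4.238)
t=0.040: state=(4.295)
t=0.060: state=(4.353)
continuing one RK4 step at a time; state shown every 5 steps (Δt=0.1):
t=0.100: state=(4.467)
t=0.200: state=(4.752)
t=0.300: state=(5.031)
t=0.400: state=(5.301)
t=0.440: state=(5.407)
next step: t=0.460: state=(5.459) — x has crossed 5.42
linear interpolation between t=0.440 (5.40686) and t=0.460 (5.45900) → t≈0.445

t = 0.445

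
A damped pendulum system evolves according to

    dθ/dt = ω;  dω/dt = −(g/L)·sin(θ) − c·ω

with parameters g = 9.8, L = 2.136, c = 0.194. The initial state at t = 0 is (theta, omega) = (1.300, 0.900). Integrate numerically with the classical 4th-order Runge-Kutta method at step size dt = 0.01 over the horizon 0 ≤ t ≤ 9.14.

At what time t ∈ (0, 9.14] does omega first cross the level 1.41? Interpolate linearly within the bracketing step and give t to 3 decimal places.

t = 2.197

t=0.000: state=(1.300, 0.900)
step 1 (dt=0.01): k1=(0.900, -4.595), k2=(0.877, -4.596), k3=(0.877, -4.596), k4=(0.854, -4.597); state += dt/6·(k1+2k2+2k3+k4)
t=0.010: state=(1.309, 0.854)
t=0.020: state=(1.317, 0.808)
t=0.030: state=(1.325, 0.762)
continuing one RK4 step at a time; state shown every 50 steps (Δt=0.5):
t=0.500: state=(1.187, -1.306)
t=1.000: state=(0.143, -2.545)
t=1.500: state=(-0.930, -1.400)
t=2.000: state=(-1.109, 0.683)
t=2.190: state=(-0.911, 1.386)
next step: t=2.200: state=(-0.897, 1.420) — omega has crossed 1.41
linear interpolation between t=2.190 (1.38636) and t=2.200 (1.41969) → t≈2.197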